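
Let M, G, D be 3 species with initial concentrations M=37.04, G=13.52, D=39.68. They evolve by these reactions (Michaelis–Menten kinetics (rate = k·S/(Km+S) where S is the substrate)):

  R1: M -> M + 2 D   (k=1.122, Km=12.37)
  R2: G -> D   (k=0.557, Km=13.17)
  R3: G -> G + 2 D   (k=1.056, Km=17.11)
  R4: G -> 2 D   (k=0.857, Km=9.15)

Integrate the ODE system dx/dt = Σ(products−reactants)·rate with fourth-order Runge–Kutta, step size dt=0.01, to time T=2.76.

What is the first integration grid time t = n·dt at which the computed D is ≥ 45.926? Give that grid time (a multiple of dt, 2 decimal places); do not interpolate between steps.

RK4 with dt=0.01: 276 steps to T=2.76. Trajectory (selected grid times):
t=0.00: M=37.04 G=13.52 D=39.68
t=0.31: M=37.04 G=13.28 D=40.89
t=0.61: M=37.04 G=13.04 D=42.06
t=0.92: M=37.04 G=12.80 D=43.26
t=1.23: M=37.04 G=12.56 D=44.45
t=1.53: M=37.04 G=12.33 D=45.60
t=1.61: M=37.04 G=12.27 D=45.91
t=1.62: M=37.04 G=12.26 D=45.94
t=1.84: M=37.04 G=12.10 D=46.78
t=2.15: M=37.04 G=11.86 D=47.96
t=2.45: M=37.04 G=11.64 D=49.09
t=2.76: M=37.04 G=11.41 D=50.25
D(1.61)=45.906 < 45.926 but D(1.62)=45.944 ≥ 45.926, so the first grid time is t=1.62.

Threshold first reached at t = 1.62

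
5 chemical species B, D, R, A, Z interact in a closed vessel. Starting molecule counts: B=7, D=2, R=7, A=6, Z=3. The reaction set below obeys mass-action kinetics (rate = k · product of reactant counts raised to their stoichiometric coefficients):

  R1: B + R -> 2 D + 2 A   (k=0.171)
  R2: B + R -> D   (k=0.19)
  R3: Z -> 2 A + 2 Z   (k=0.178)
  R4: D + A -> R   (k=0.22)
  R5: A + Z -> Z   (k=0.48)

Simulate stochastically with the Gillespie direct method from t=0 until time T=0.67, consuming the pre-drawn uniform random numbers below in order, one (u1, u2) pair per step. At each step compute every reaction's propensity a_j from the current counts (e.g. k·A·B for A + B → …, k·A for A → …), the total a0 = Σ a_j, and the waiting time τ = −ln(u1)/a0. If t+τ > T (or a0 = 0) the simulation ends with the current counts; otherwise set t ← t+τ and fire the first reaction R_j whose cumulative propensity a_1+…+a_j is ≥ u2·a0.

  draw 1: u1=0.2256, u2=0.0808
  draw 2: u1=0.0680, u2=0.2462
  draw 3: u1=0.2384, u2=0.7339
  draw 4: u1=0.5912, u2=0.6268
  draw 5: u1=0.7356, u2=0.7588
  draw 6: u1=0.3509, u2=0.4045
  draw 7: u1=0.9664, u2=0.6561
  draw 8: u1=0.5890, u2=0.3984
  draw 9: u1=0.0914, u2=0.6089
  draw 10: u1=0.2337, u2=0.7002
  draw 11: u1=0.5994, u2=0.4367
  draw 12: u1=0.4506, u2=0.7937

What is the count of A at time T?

A at T = 2

t=0.000: B=7 D=2 R=7 A=6 Z=3
Draw 1: a1=8.379, a2=9.310, a3=0.534, a4=2.640, a5=8.640, a0=29.503; τ=−ln(0.2256)/29.503=0.050 → t=0.050; u2·a0=0.0808·29.503=2.384 ≤ a1=8.379 → R1 fires; B=6 D=4 R=6 A=8 Z=3
Draw 2: a1=6.156, a2=6.840, a3=0.534, a4=7.040, a5=11.520, a0=32.090; τ=−ln(0.0680)/32.090=0.084 → t=0.134; u2·a0=0.2462·32.090=7.901; a1=6.156 < 7.901 ≤ a1+a2=12.996 → R2 fires; B=5 D=5 R=5 A=8 Z=3
Draw 3: a1=4.275, a2=4.750, a3=0.534, a4=8.800, a5=11.520, a0=29.879; τ=−ln(0.2384)/29.879=0.048 → t=0.182; u2·a0=0.7339·29.879=21.928; a1+…+a4=18.359 < 21.928 ≤ a1+…+a5=29.879 → R5 fires; B=5 D=5 R=5 A=7 Z=3
Draw 4: a1=4.275, a2=4.750, a3=0.534, a4=7.700, a5=10.080, a0=27.339; τ=−ln(0.5912)/27.339=0.019 → t=0.201; u2·a0=0.6268·27.339=17.136; a1+…+a3=9.559 < 17.136 ≤ a1+…+a4=17.259 → R4 fires; B=5 D=4 R=6 A=6 Z=3
Draw 5: a1=5.130, a2=5.700, a3=0.534, a4=5.280, a5=8.640, a0=25.284; τ=−ln(0.7356)/25.284=0.012 → t=0.214; u2·a0=0.7588·25.284=19.185; a1+…+a4=16.644 < 19.185 ≤ a1+…+a5=25.284 → R5 fires; B=5 D=4 R=6 A=5 Z=3
Draw 6: a1=5.130, a2=5.700, a3=0.534, a4=4.400, a5=7.200, a0=22.964; τ=−ln(0.3509)/22.964=0.046 → t=0.259; u2·a0=0.4045·22.964=9.289; a1=5.130 < 9.289 ≤ a1+a2=10.830 → R2 fires; B=4 D=5 R=5 A=5 Z=3
Draw 7: a1=3.420, a2=3.800, a3=0.534, a4=5.500, a5=7.200, a0=20.454; τ=−ln(0.9664)/20.454=0.002 → t=0.261; u2·a0=0.6561·20.454=13.420; a1+…+a4=13.254 < 13.420 ≤ a1+…+a5=20.454 → R5 fires; B=4 D=5 R=5 A=4 Z=3
Draw 8: a1=3.420, a2=3.800, a3=0.534, a4=4.400, a5=5.760, a0=17.914; τ=−ln(0.5890)/17.914=0.030 → t=0.290; u2·a0=0.3984·17.914=7.137; a1=3.420 < 7.137 ≤ a1+a2=7.220 → R2 fires; B=3 D=6 R=4 A=4 Z=3
Draw 9: a1=2.052, a2=2.280, a3=0.534, a4=5.280, a5=5.760, a0=15.906; τ=−ln(0.0914)/15.906=0.150 → t=0.441; u2·a0=0.6089·15.906=9.685; a1+…+a3=4.866 < 9.685 ≤ a1+…+a4=10.146 → R4 fires; B=3 D=5 R=5 A=3 Z=3
Draw 10: a1=2.565, a2=2.850, a3=0.534, a4=3.300, a5=4.320, a0=13.569; τ=−ln(0.2337)/13.569=0.107 → t=0.548; u2·a0=0.7002·13.569=9.501; a1+…+a4=9.249 < 9.501 ≤ a1+…+a5=13.569 → R5 fires; B=3 D=5 R=5 A=2 Z=3
Draw 11: a1=2.565, a2=2.850, a3=0.534, a4=2.200, a5=2.880, a0=11.029; τ=−ln(0.5994)/11.029=0.046 → t=0.594; u2·a0=0.4367·11.029=4.816; a1=2.565 < 4.816 ≤ a1+a2=5.415 → R2 fires; B=2 D=6 R=4 A=2 Z=3
Draw 12: a1=1.368, a2=1.520, a3=0.534, a4=2.640, a5=2.880, a0=8.942; τ=−ln(0.4506)/8.942=0.089 → t=0.684 > T=0.67: stop.
Read off A at T=0.67: 2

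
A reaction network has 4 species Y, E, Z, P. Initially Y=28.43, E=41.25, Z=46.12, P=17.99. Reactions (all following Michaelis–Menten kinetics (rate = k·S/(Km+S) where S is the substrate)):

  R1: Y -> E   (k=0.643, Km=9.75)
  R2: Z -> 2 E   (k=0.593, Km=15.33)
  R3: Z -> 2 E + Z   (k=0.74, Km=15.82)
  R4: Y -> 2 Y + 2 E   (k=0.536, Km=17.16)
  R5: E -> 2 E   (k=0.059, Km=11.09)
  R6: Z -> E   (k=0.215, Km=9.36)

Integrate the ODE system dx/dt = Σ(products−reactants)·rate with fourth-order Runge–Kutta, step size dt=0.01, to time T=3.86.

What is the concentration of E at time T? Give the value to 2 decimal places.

RK4 with dt=0.01: 386 steps to T=3.86. Trajectory (selected grid times):
t=0.00: Y=28.43 E=41.25 Z=46.12 P=17.99
t=0.43: Y=28.37 E=42.70 Z=45.85 P=17.99
t=0.86: Y=28.31 E=44.14 Z=45.58 P=17.99
t=1.29: Y=28.24 E=45.58 Z=45.32 P=17.99
t=1.72: Y=28.18 E=47.02 Z=45.05 P=17.99
t=2.14: Y=28.12 E=48.43 Z=44.79 P=17.99
t=2.57: Y=28.06 E=49.87 Z=44.52 P=17.99
t=3.00: Y=28.00 E=51.31 Z=44.26 P=17.99
t=3.43: Y=27.93 E=52.74 Z=43.99 P=17.99
t=3.86: Y=27.87 E=54.17 Z=43.73 P=17.99
Read off E at T=3.86: 54.17

E at T = 54.17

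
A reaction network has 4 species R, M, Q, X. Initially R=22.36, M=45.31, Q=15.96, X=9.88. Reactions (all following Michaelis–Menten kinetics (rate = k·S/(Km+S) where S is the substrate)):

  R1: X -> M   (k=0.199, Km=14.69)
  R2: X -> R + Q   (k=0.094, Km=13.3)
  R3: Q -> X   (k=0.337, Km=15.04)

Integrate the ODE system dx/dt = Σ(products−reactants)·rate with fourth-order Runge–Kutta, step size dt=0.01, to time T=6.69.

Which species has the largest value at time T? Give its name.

Dominant species at T: M

RK4 with dt=0.01: 669 steps to T=6.69. Trajectory (selected grid times):
t=0.00: R=22.36 M=45.31 Q=15.96 X=9.88
t=0.74: R=22.39 M=45.37 Q=15.86 X=9.92
t=1.49: R=22.42 M=45.43 Q=15.76 X=9.96
t=2.23: R=22.45 M=45.49 Q=15.66 X=10.00
t=2.97: R=22.48 M=45.55 Q=15.57 X=10.03
t=3.72: R=22.51 M=45.61 Q=15.47 X=10.07
t=4.46: R=22.54 M=45.67 Q=15.37 X=10.11
t=5.20: R=22.57 M=45.73 Q=15.28 X=10.14
t=5.95: R=22.60 M=45.79 Q=15.18 X=10.18
t=6.69: R=22.63 M=45.85 Q=15.09 X=10.21
At T=6.69: R=22.63 M=45.85 Q=15.09 X=10.21; the largest is M.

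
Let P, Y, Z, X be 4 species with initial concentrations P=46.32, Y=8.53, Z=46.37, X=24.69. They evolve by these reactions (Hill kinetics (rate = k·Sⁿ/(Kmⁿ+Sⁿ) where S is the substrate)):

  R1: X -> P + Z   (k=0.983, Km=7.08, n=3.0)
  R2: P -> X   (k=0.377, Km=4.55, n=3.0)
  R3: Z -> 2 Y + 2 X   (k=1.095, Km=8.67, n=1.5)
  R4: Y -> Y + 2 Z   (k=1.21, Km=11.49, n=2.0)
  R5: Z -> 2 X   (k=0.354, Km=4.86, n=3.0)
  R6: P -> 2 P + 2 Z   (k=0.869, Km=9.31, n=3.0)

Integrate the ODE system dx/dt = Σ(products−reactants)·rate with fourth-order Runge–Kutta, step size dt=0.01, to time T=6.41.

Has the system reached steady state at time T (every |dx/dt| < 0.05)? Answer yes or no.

RK4 with dt=0.01: 641 steps to T=6.41. Trajectory (selected grid times):
t=0.00: P=46.32 Y=8.53 Z=46.37 X=24.69
t=0.71: P=47.35 Y=9.97 Z=47.98 X=26.22
t=1.42: P=48.38 Y=11.42 Z=49.71 X=27.75
t=2.14: P=49.43 Y=12.89 Z=51.58 X=29.30
t=2.85: P=50.46 Y=14.35 Z=53.52 X=30.84
t=3.56: P=51.50 Y=15.81 Z=55.54 X=32.38
t=4.27: P=52.53 Y=17.28 Z=57.63 X=33.93
t=4.99: P=53.59 Y=18.77 Z=59.82 X=35.50
t=5.70: P=54.63 Y=20.24 Z=62.02 X=37.05
t=6.41: P=55.67 Y=21.72 Z=64.28 X=38.61
Rates at T: R1=0.9770, R2=0.3768, R3=1.0433, R4=0.9455, R5=0.3538, R6=0.8650
dx/dt at T (Σ net stoichiometry × rate): P=+1.4651, Y=+2.0866, Z=+3.2007, X=+2.1941
Largest |dx/dt| is |+3.2007| (Z) ≥ 0.05 → not steady.

Steady state at T: no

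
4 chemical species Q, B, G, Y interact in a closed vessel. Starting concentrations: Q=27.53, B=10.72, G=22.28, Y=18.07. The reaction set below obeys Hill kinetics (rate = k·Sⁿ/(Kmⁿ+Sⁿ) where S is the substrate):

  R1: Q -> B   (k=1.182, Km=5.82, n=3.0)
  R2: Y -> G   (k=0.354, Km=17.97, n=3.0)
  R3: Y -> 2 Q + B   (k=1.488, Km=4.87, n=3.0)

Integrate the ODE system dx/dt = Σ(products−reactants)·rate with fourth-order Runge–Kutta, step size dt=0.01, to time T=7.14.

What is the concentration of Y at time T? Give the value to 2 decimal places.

Y at T = 7.57

RK4 with dt=0.01: 714 steps to T=7.14. Trajectory (selected grid times):
t=0.00: Q=27.53 B=10.72 G=22.28 Y=18.07
t=0.79: Q=28.91 B=12.80 G=22.41 Y=16.79
t=1.59: Q=30.28 B=14.89 G=22.53 Y=15.51
t=2.38: Q=31.63 B=16.96 G=22.63 Y=14.27
t=3.17: Q=32.95 B=19.01 G=22.72 Y=13.06
t=3.97: Q=34.25 B=21.07 G=22.79 Y=11.87
t=4.76: Q=35.50 B=23.09 G=22.85 Y=10.72
t=5.55: Q=36.69 B=25.08 G=22.89 Y=9.62
t=6.35: Q=37.81 B=27.05 G=22.92 Y=8.56
t=7.14: Q=38.80 B=28.94 G=22.94 Y=7.57
Read off Y at T=7.14: 7.57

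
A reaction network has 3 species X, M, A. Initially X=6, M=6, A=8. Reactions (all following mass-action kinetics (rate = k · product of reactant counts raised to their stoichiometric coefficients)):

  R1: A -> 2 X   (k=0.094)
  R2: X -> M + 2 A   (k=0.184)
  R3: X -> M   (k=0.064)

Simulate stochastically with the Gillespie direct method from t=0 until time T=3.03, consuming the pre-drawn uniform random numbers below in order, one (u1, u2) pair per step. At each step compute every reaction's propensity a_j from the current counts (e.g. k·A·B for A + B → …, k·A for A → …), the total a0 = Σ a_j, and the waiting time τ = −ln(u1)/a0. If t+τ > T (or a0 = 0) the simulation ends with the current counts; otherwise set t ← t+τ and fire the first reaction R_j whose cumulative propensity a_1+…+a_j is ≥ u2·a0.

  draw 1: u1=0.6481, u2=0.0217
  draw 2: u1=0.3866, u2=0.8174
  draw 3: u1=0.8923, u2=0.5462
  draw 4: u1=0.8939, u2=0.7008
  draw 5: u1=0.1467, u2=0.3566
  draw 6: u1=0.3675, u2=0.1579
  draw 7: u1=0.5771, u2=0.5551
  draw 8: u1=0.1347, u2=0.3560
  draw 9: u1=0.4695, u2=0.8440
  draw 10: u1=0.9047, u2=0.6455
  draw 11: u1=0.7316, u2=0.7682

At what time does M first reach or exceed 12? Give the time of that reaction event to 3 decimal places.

t=0.000: X=6 M=6 A=8
Draw 1: a1=0.752, a2=1.104, a3=0.384, a0=2.240; τ=−ln(0.6481)/2.240=0.194 → t=0.194; u2·a0=0.0217·2.240=0.049 ≤ a1=0.752 → R1 fires; X=8 M=6 A=7
Draw 2: a1=0.658, a2=1.472, a3=0.512, a0=2.642; τ=−ln(0.3866)/2.642=0.360 → t=0.553; u2·a0=0.8174·2.642=2.160; a1+a2=2.130 < 2.160 ≤ a1+…+a3=2.642 → R3 fires; X=7 M=7 A=7
Draw 3: a1=0.658, a2=1.288, a3=0.448, a0=2.394; τ=−ln(0.8923)/2.394=0.048 → t=0.601; u2·a0=0.5462·2.394=1.308; a1=0.658 < 1.308 ≤ a1+a2=1.946 → R2 fires; X=6 M=8 A=9
Draw 4: a1=0.846, a2=1.104, a3=0.384, a0=2.334; τ=−ln(0.8939)/2.334=0.048 → t=0.649; u2·a0=0.7008·2.334=1.636; a1=0.846 < 1.636 ≤ a1+a2=1.950 → R2 fires; X=5 M=9 A=11
Draw 5: a1=1.034, a2=0.920, a3=0.320, a0=2.274; τ=−ln(0.1467)/2.274=0.844 → t=1.493; u2·a0=0.3566·2.274=0.811 ≤ a1=1.034 → R1 fires; X=7 M=9 A=10
Draw 6: a1=0.940, a2=1.288, a3=0.448, a0=2.676; τ=−ln(0.3675)/2.676=0.374 → t=1.867; u2·a0=0.1579·2.676=0.423 ≤ a1=0.940 → R1 fires; X=9 M=9 A=9
Draw 7: a1=0.846, a2=1.656, a3=0.576, a0=3.078; τ=−ln(0.5771)/3.078=0.179 → t=2.046; u2·a0=0.5551·3.078=1.709; a1=0.846 < 1.709 ≤ a1+a2=2.502 → R2 fires; X=8 M=10 A=11
Draw 8: a1=1.034, a2=1.472, a3=0.512, a0=3.018; τ=−ln(0.1347)/3.018=0.664 → t=2.710; u2·a0=0.3560·3.018=1.074; a1=1.034 < 1.074 ≤ a1+a2=2.506 → R2 fires; X=7 M=11 A=13
Draw 9: a1=1.222, a2=1.288, a3=0.448, a0=2.958; τ=−ln(0.4695)/2.958=0.256 → t=2.966; u2·a0=0.8440·2.958=2.497; a1=1.222 < 2.497 ≤ a1+a2=2.510 → R2 fires; X=6 M=12 A=15
Draw 10: a1=1.410, a2=1.104, a3=0.384, a0=2.898; τ=−ln(0.9047)/2.898=0.035 → t=3.000; u2·a0=0.6455·2.898=1.871; a1=1.410 < 1.871 ≤ a1+a2=2.514 → R2 fires; X=5 M=13 A=17
Draw 11: a1=1.598, a2=0.920, a3=0.320, a0=2.838; τ=−ln(0.7316)/2.838=0.110 → t=3.110 > T=3.03: stop.
M first becomes ≥ 12 when it reaches 12 at the event at t=2.966.

Threshold first reached at t = 2.966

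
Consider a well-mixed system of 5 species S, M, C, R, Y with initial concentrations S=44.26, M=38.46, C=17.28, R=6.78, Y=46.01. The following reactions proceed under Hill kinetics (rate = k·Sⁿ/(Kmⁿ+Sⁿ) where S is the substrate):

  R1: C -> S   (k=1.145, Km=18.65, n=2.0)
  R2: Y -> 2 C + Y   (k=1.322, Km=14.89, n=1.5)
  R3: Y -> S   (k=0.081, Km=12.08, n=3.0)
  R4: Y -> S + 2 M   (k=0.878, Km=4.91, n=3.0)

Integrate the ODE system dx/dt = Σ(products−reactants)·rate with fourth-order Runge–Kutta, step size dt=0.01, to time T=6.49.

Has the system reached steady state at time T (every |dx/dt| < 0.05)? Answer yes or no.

RK4 with dt=0.01: 649 steps to T=6.49. Trajectory (selected grid times):
t=0.00: S=44.26 M=38.46 C=17.28 R=6.78 Y=46.01
t=0.72: S=45.34 M=39.72 C=18.49 R=6.78 Y=45.32
t=1.44: S=46.45 M=40.99 C=19.67 R=6.78 Y=44.63
t=2.16: S=47.59 M=42.25 C=20.81 R=6.78 Y=43.94
t=2.88: S=48.74 M=43.51 C=21.93 R=6.78 Y=43.26
t=3.61: S=49.94 M=44.79 C=23.04 R=6.78 Y=42.56
t=4.33: S=51.13 M=46.05 C=24.11 R=6.78 Y=41.87
t=5.05: S=52.34 M=47.32 C=25.15 R=6.78 Y=41.18
t=5.77: S=53.57 M=48.58 C=26.17 R=6.78 Y=40.49
t=6.49: S=54.81 M=49.84 C=27.17 R=6.78 Y=39.81
Rates at T: R1=0.7783, R2=1.0759, R3=0.0788, R4=0.8764
dx/dt at T (Σ net stoichiometry × rate): S=+1.7335, M=+1.7527, C=+1.3734, R=+0.0000, Y=-0.9552
Largest |dx/dt| is |+1.7527| (M) ≥ 0.05 → not steady.

Steady state at T: no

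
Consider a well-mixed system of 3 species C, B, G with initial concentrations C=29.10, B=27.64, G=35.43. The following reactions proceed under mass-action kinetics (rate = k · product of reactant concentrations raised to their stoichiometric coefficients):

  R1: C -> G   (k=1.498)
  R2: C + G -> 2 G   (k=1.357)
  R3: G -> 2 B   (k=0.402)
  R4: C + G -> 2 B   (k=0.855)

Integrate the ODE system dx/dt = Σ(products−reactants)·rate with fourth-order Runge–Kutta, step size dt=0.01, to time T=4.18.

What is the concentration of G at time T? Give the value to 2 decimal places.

RK4 with dt=0.01: 418 steps to T=4.18. Trajectory (selected grid times):
t=0.00: C=29.10 B=27.64 G=35.43
t=0.46: C=0.00 B=64.02 G=35.29
t=0.93: C=0.00 B=76.17 G=29.21
t=1.39: C=0.00 B=86.03 G=24.28
t=1.86: C=0.00 B=94.39 G=20.10
t=2.32: C=0.00 B=101.18 G=16.71
t=2.79: C=0.00 B=106.93 G=13.83
t=3.25: C=0.00 B=111.60 G=11.50
t=3.72: C=0.00 B=115.56 G=9.52
t=4.18: C=0.00 B=118.77 G=7.91
Read off G at T=4.18: 7.91

G at T = 7.91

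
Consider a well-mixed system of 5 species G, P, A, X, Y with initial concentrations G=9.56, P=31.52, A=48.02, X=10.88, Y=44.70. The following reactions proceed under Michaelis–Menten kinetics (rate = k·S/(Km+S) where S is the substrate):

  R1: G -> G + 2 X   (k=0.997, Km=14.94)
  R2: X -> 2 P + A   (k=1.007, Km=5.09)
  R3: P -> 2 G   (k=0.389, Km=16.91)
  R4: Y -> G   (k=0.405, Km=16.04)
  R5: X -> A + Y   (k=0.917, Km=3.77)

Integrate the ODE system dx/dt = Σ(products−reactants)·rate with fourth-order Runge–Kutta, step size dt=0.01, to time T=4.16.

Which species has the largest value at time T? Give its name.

Dominant species at T: A

RK4 with dt=0.01: 416 steps to T=4.16. Trajectory (selected grid times):
t=0.00: G=9.56 P=31.52 A=48.02 X=10.88 Y=44.70
t=0.46: G=9.93 P=32.03 A=48.65 X=10.62 Y=44.88
t=0.92: G=10.30 P=32.54 A=49.27 X=10.36 Y=45.05
t=1.39: G=10.68 P=33.05 A=49.90 X=10.12 Y=45.22
t=1.85: G=11.06 P=33.55 A=50.51 X=9.89 Y=45.39
t=2.31: G=11.44 P=34.04 A=51.12 X=9.68 Y=45.56
t=2.77: G=11.81 P=34.52 A=51.73 X=9.47 Y=45.72
t=3.24: G=12.20 P=35.01 A=52.34 X=9.28 Y=45.89
t=3.70: G=12.58 P=35.49 A=52.94 X=9.10 Y=46.05
t=4.16: G=12.96 P=35.96 A=53.53 X=8.92 Y=46.21
At T=4.16: G=12.96 P=35.96 A=53.53 X=8.92 Y=46.21; the largest is A.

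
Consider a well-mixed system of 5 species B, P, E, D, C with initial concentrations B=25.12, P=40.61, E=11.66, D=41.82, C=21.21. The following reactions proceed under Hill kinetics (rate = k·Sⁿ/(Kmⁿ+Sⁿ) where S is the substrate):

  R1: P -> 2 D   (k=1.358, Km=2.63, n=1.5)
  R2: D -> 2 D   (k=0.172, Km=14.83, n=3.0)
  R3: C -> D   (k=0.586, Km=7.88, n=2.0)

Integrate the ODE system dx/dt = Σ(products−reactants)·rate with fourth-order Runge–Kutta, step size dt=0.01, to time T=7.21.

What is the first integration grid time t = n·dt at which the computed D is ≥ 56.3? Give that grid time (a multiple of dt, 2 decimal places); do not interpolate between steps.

Threshold first reached at t = 4.34

RK4 with dt=0.01: 721 steps to T=7.21. Trajectory (selected grid times):
t=0.00: B=25.12 P=40.61 E=11.66 D=41.82 C=21.21
t=0.80: B=25.12 P=39.54 E=11.66 D=44.50 C=20.80
t=1.60: B=25.12 P=38.47 E=11.66 D=47.18 C=20.39
t=2.40: B=25.12 P=37.41 E=11.66 D=49.85 C=19.98
t=3.20: B=25.12 P=36.34 E=11.66 D=52.52 C=19.58
t=4.01: B=25.12 P=35.26 E=11.66 D=55.22 C=19.17
t=4.33: B=25.12 P=34.84 E=11.66 D=56.29 C=19.01
t=4.34: B=25.12 P=34.82 E=11.66 D=56.32 C=19.01
t=4.81: B=25.12 P=34.20 E=11.66 D=57.89 C=18.77
t=5.61: B=25.12 P=33.13 E=11.66 D=60.55 C=18.37
t=6.41: B=25.12 P=32.07 E=11.66 D=63.20 C=17.98
t=7.21: B=25.12 P=31.01 E=11.66 D=65.85 C=17.59
D(4.33)=56.290 < 56.3 but D(4.34)=56.323 ≥ 56.3, so the first grid time is t=4.34.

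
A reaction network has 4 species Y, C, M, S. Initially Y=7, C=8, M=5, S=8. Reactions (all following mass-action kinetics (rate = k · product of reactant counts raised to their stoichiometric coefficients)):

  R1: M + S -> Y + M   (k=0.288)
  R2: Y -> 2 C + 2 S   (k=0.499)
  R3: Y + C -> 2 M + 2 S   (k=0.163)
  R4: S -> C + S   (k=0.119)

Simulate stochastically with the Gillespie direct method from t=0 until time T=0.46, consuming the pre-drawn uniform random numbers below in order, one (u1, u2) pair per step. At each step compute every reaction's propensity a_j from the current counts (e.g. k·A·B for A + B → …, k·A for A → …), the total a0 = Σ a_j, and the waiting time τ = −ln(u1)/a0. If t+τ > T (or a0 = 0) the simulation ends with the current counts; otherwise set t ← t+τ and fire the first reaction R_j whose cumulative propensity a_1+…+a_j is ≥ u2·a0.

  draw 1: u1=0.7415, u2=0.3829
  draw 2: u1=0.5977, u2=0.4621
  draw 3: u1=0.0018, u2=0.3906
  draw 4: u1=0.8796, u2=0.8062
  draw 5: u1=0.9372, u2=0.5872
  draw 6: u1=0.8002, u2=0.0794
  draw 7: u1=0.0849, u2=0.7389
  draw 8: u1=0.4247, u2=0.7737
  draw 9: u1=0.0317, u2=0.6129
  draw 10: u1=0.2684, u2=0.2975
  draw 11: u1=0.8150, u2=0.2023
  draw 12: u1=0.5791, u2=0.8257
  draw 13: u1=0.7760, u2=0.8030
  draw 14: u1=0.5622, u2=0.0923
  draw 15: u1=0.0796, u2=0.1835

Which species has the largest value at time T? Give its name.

t=0.000: Y=7 C=8 M=5 S=8
Draw 1: a1=11.520, a2=3.493, a3=9.128, a4=0.952, a0=25.093; τ=−ln(0.7415)/25.093=0.012 → t=0.012; u2·a0=0.3829·25.093=9.608 ≤ a1=11.520 → R1 fires; Y=8 C=8 M=5 S=7
Draw 2: a1=10.080, a2=3.992, a3=10.432, a4=0.833, a0=25.337; τ=−ln(0.5977)/25.337=0.020 → t=0.032; u2·a0=0.4621·25.337=11.708; a1=10.080 < 11.708 ≤ a1+a2=14.072 → R2 fires; Y=7 C=10 M=5 S=9
Draw 3: a1=12.960, a2=3.493, a3=11.410, a4=1.071, a0=28.934; τ=−ln(0.0018)/28.934=0.218 → t=0.251; u2·a0=0.3906·28.934=11.302 ≤ a1=12.960 → R1 fires; Y=8 C=10 M=5 S=8
Draw 4: a1=11.520, a2=3.992, a3=13.040, a4=0.952, a0=29.504; τ=−ln(0.8796)/29.504=0.004 → t=0.255; u2·a0=0.8062·29.504=23.786; a1+a2=15.512 < 23.786 ≤ a1+…+a3=28.552 → R3 fires; Y=7 C=9 M=7 S=10
Draw 5: a1=20.160, a2=3.493, a3=10.269, a4=1.190, a0=35.112; τ=−ln(0.9372)/35.112=0.002 → t=0.257; u2·a0=0.5872·35.112=20.618; a1=20.160 < 20.618 ≤ a1+a2=23.653 → R2 fires; Y=6 C=11 M=7 S=12
Draw 6: a1=24.192, a2=2.994, a3=10.758, a4=1.428, a0=39.372; τ=−ln(0.8002)/39.372=0.006 → t=0.263; u2·a0=0.0794·39.372=3.126 ≤ a1=24.192 → R1 fires; Y=7 C=11 M=7 S=11
Draw 7: a1=22.176, a2=3.493, a3=12.551, a4=1.309, a0=39.529; τ=−ln(0.0849)/39.529=0.062 → t=0.325; u2·a0=0.7389·39.529=29.208; a1+a2=25.669 < 29.208 ≤ a1+…+a3=38.220 → R3 fires; Y=6 C=10 M=9 S=13
Draw 8: a1=33.696, a2=2.994, a3=9.780, a4=1.547, a0=48.017; τ=−ln(0.4247)/48.017=0.018 → t=0.343; u2·a0=0.7737·48.017=37.151; a1+a2=36.690 < 37.151 ≤ a1+…+a3=46.470 → R3 fires; Y=5 C=9 M=11 S=15
Draw 9: a1=47.520, a2=2.495, a3=7.335, a4=1.785, a0=59.135; τ=−ln(0.0317)/59.135=0.058 → t=0.401; u2·a0=0.6129·59.135=36.244 ≤ a1=47.520 → R1 fires; Y=6 C=9 M=11 S=14
Draw 10: a1=44.352, a2=2.994, a3=8.802, a4=1.666, a0=57.814; τ=−ln(0.2684)/57.814=0.023 → t=0.424; u2·a0=0.2975·57.814=17.200 ≤ a1=44.352 → R1 fires; Y=7 C=9 M=11 S=13
Draw 11: a1=41.184, a2=3.493, a3=10.269, a4=1.547, a0=56.493; τ=−ln(0.8150)/56.493=0.004 → t=0.427; u2·a0=0.2023·56.493=11.429 ≤ a1=41.184 → R1 fires; Y=8 C=9 M=11 S=12
Draw 12: a1=38.016, a2=3.992, a3=11.736, a4=1.428, a0=55.172; τ=−ln(0.5791)/55.172=0.010 → t=0.437; u2·a0=0.8257·55.172=45.556; a1+a2=42.008 < 45.556 ≤ a1+…+a3=53.744 → R3 fires; Y=7 C=8 M=13 S=14
Draw 13: a1=52.416, a2=3.493, a3=9.128, a4=1.666, a0=66.703; τ=−ln(0.7760)/66.703=0.004 → t=0.441; u2·a0=0.8030·66.703=53.563; a1=52.416 < 53.563 ≤ a1+a2=55.909 → R2 fires; Y=6 C=10 M=13 S=16
Draw 14: a1=59.904, a2=2.994, a3=9.780, a4=1.904, a0=74.582; τ=−ln(0.5622)/74.582=0.008 → t=0.449; u2·a0=0.0923·74.582=6.884 ≤ a1=59.904 → R1 fires; Y=7 C=10 M=13 S=15
Draw 15: a1=56.160, a2=3.493, a3=11.410, a4=1.785, a0=72.848; τ=−ln(0.0796)/72.848=0.035 → t=0.484 > T=0.46: stop.
At T=0.46: Y=7 C=10 M=13 S=15; the largest is S.

Dominant species at T: S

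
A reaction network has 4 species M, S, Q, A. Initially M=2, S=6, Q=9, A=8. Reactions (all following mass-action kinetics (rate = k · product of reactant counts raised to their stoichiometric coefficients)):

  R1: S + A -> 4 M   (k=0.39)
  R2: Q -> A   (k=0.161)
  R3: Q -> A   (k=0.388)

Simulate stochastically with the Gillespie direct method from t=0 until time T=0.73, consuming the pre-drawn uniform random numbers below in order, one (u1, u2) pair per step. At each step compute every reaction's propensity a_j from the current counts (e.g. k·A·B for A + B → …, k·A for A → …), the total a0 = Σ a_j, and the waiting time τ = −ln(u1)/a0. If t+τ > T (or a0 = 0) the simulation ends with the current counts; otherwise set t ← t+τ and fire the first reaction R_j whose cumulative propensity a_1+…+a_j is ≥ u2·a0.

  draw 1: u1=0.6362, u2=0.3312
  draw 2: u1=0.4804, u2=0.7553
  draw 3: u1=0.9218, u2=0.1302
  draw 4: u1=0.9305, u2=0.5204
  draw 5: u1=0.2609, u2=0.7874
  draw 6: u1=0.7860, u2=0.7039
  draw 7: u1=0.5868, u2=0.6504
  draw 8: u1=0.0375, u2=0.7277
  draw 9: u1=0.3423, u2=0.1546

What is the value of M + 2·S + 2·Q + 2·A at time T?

Value at T = 48

Check how each reaction changes W = M + 2·S + 2·Q + 2·A (weight of products minus weight of reactants):
R1: S + A -> 4 M: (1·4) − (2·1 + 2·1) = 4 − 4 = 0
R2: Q -> A: (2·1) − (2·1) = 2 − 2 = 0
R3: Q -> A: (2·1) − (2·1) = 2 − 2 = 0
Every reaction leaves W unchanged, so W is conserved and no simulation is needed: W(T) = W(0) = 2 + 2·6 + 2·9 + 2·8 = 48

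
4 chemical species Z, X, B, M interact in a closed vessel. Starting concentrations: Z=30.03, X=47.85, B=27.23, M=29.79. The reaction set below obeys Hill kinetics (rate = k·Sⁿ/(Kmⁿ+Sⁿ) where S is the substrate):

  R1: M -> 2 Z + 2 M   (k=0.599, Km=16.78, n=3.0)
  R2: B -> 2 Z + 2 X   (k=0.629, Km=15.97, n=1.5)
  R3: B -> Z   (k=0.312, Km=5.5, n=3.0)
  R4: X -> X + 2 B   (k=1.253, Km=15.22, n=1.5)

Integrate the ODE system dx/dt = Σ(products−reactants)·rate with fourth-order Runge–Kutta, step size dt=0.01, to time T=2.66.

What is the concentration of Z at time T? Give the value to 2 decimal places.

RK4 with dt=0.01: 266 steps to T=2.66. Trajectory (selected grid times):
t=0.00: Z=30.03 X=47.85 B=27.23 M=29.79
t=0.30: Z=30.69 X=48.11 B=27.64 M=29.94
t=0.59: Z=31.33 X=48.37 B=28.04 M=30.09
t=0.89: Z=31.99 X=48.63 B=28.46 M=30.24
t=1.18: Z=32.64 X=48.89 B=28.86 M=30.39
t=1.48: Z=33.31 X=49.16 B=29.27 M=30.55
t=1.77: Z=33.96 X=49.42 B=29.67 M=30.70
t=2.07: Z=34.63 X=49.69 B=30.09 M=30.85
t=2.36: Z=35.28 X=49.95 B=30.49 M=31.00
t=2.66: Z=35.96 X=50.23 B=30.90 M=31.16
Read off Z at T=2.66: 35.96

Z at T = 35.96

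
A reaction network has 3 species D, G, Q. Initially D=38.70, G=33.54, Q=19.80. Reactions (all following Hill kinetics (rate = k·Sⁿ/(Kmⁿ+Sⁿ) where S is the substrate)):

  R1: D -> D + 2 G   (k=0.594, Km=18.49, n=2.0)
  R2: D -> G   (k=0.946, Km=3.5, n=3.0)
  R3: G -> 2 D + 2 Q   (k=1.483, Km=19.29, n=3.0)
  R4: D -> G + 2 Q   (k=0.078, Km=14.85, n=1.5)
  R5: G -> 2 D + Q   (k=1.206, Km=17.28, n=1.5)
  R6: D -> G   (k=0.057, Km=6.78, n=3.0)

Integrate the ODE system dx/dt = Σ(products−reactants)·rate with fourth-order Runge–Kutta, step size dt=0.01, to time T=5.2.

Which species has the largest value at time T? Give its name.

RK4 with dt=0.01: 520 steps to T=5.2. Trajectory (selected grid times):
t=0.00: D=38.70 G=33.54 Q=19.80
t=0.58: D=40.55 G=33.49 Q=21.83
t=1.16: D=42.39 G=33.45 Q=23.86
t=1.73: D=44.21 G=33.42 Q=25.85
t=2.31: D=46.05 G=33.40 Q=27.88
t=2.89: D=47.89 G=33.39 Q=29.91
t=3.47: D=49.73 G=33.38 Q=31.94
t=4.04: D=51.54 G=33.38 Q=33.93
t=4.62: D=53.38 G=33.38 Q=35.96
t=5.20: D=55.22 G=33.39 Q=37.99
At T=5.2: D=55.22 G=33.39 Q=37.99; the largest is D.

Dominant species at T: D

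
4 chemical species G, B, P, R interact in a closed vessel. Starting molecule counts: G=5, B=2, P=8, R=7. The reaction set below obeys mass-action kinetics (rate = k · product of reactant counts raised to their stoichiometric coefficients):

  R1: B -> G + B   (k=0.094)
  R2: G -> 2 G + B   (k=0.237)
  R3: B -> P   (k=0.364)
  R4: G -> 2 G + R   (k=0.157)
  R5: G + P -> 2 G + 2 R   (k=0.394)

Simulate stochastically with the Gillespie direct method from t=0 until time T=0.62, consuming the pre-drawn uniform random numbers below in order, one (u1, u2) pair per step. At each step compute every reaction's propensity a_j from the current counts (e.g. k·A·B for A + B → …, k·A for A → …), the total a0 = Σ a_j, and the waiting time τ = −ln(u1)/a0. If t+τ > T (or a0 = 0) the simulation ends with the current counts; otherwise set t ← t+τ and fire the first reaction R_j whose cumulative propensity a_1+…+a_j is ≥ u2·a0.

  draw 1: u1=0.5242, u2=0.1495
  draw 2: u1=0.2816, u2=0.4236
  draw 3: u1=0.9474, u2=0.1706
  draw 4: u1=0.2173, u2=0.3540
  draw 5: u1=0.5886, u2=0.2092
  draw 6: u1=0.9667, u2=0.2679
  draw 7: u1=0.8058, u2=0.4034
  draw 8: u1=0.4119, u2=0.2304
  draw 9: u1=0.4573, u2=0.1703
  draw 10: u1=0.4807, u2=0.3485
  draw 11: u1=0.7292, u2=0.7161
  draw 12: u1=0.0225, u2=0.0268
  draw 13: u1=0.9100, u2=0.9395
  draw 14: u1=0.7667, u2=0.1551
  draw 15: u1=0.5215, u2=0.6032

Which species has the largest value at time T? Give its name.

Dominant species at T: R

t=0.000: G=5 B=2 P=8 R=7
Draw 1: a1=0.188, a2=1.185, a3=0.728, a4=0.785, a5=15.760, a0=18.646; τ=−ln(0.5242)/18.646=0.035 → t=0.035; u2·a0=0.1495·18.646=2.788; a1+…+a3=2.101 < 2.788 ≤ a1+…+a4=2.886 → R4 fires; G=6 B=2 P=8 R=8
Draw 2: a1=0.188, a2=1.422, a3=0.728, a4=0.942, a5=18.912, a0=22.192; τ=−ln(0.2816)/22.192=0.057 → t=0.092; u2·a0=0.4236·22.192=9.401; a1+…+a4=3.280 < 9.401 ≤ a1+…+a5=22.192 → R5 fires; G=7 B=2 P=7 R=10
Draw 3: a1=0.188, a2=1.659, a3=0.728, a4=1.099, a5=19.306, a0=22.980; τ=−ln(0.9474)/22.980=0.002 → t=0.094; u2·a0=0.1706·22.980=3.920; a1+…+a4=3.674 < 3.920 ≤ a1+…+a5=22.980 → R5 fires; G=8 B=2 P=6 R=12
Draw 4: a1=0.188, a2=1.896, a3=0.728, a4=1.256, a5=18.912, a0=22.980; τ=−ln(0.2173)/22.980=0.066 → t=0.161; u2·a0=0.3540·22.980=8.135; a1+…+a4=4.068 < 8.135 ≤ a1+…+a5=22.980 → R5 fires; G=9 B=2 P=5 R=14
Draw 5: a1=0.188, a2=2.133, a3=0.728, a4=1.413, a5=17.730, a0=22.192; τ=−ln(0.5886)/22.192=0.024 → t=0.184; u2·a0=0.2092·22.192=4.643; a1+…+a4=4.462 < 4.643 ≤ a1+…+a5=22.192 → R5 fires; G=10 B=2 P=4 R=16
Draw 6: a1=0.188, a2=2.370, a3=0.728, a4=1.570, a5=15.760, a0=20.616; τ=−ln(0.9667)/20.616=0.002 → t=0.186; u2·a0=0.2679·20.616=5.523; a1+…+a4=4.856 < 5.523 ≤ a1+…+a5=20.616 → R5 fires; G=11 B=2 P=3 R=18
Draw 7: a1=0.188, a2=2.607, a3=0.728, a4=1.727, a5=13.002, a0=18.252; τ=−ln(0.8058)/18.252=0.012 → t=0.198; u2·a0=0.4034·18.252=7.363; a1+…+a4=5.250 < 7.363 ≤ a1+…+a5=18.252 → R5 fires; G=12 B=2 P=2 R=20
Draw 8: a1=0.188, a2=2.844, a3=0.728, a4=1.884, a5=9.456, a0=15.100; τ=−ln(0.4119)/15.100=0.059 → t=0.257; u2·a0=0.2304·15.100=3.479; a1+a2=3.032 < 3.479 ≤ a1+…+a3=3.760 → R3 fires; G=12 B=1 P=3 R=20
Draw 9: a1=0.094, a2=2.844, a3=0.364, a4=1.884, a5=14.184, a0=19.370; τ=−ln(0.4573)/19.370=0.040 → t=0.297; u2·a0=0.1703·19.370=3.299; a1+a2=2.938 < 3.299 ≤ a1+…+a3=3.302 → R3 fires; G=12 B=0 P=4 R=20
Draw 10: a1=0.000, a2=2.844, a3=0.000, a4=1.884, a5=18.912, a0=23.640; τ=−ln(0.4807)/23.640=0.031 → t=0.328; u2·a0=0.3485·23.640=8.239; a1+…+a4=4.728 < 8.239 ≤ a1+…+a5=23.640 → R5 fires; G=13 B=0 P=3 R=22
Draw 11: a1=0.000, a2=3.081, a3=0.000, a4=2.041, a5=15.366, a0=20.488; τ=−ln(0.7292)/20.488=0.015 → t=0.343; u2·a0=0.7161·20.488=14.671; a1+…+a4=5.122 < 14.671 ≤ a1+…+a5=20.488 → R5 fires; G=14 B=0 P=2 R=24
Draw 12: a1=0.000, a2=3.318, a3=0.000, a4=2.198, a5=11.032, a0=16.548; τ=−ln(0.0225)/16.548=0.229 → t=0.573; u2·a0=0.0268·16.548=0.443; a1=0.000 < 0.443 ≤ a1+a2=3.318 → R2 fires; G=15 B=1 P=2 R=24
Draw 13: a1=0.094, a2=3.555, a3=0.364, a4=2.355, a5=11.820, a0=18.188; τ=−ln(0.9100)/18.188=0.005 → t=0.578; u2·a0=0.9395·18.188=17.088; a1+…+a4=6.368 < 17.088 ≤ a1+…+a5=18.188 → R5 fires; G=16 B=1 P=1 R=26
Draw 14: a1=0.094, a2=3.792, a3=0.364, a4=2.512, a5=6.304, a0=13.066; τ=−ln(0.7667)/13.066=0.020 → t=0.598; u2·a0=0.1551·13.066=2.027; a1=0.094 < 2.027 ≤ a1+a2=3.886 → R2 fires; G=17 B=2 P=1 R=26
Draw 15: a1=0.188, a2=4.029, a3=0.728, a4=2.669, a5=6.698, a0=14.312; τ=−ln(0.5215)/14.312=0.045 → t=0.644 > T=0.62: stop.
At T=0.62: G=17 B=2 P=1 R=26; the largest is R.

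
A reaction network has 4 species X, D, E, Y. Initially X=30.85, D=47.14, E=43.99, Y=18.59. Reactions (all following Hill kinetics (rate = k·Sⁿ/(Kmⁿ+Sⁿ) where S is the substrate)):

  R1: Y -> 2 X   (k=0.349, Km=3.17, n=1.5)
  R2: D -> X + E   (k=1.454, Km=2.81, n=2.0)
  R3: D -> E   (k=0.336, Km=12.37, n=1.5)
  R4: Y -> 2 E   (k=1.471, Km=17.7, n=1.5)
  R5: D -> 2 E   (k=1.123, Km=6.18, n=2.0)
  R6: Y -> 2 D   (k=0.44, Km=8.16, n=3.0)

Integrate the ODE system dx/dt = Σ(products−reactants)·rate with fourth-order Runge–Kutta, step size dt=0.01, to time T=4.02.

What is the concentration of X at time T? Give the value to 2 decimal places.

X at T = 39.24

RK4 with dt=0.01: 402 steps to T=4.02. Trajectory (selected grid times):
t=0.00: X=30.85 D=47.14 E=43.99 Y=18.59
t=0.45: X=31.79 D=46.22 E=46.45 Y=17.92
t=0.89: X=32.72 D=45.32 E=48.83 Y=17.28
t=1.34: X=33.66 D=44.40 E=51.24 Y=16.64
t=1.79: X=34.60 D=43.47 E=53.64 Y=16.01
t=2.23: X=35.52 D=42.56 E=55.96 Y=15.40
t=2.68: X=36.46 D=41.63 E=58.32 Y=14.80
t=3.13: X=37.39 D=40.69 E=60.65 Y=14.20
t=3.57: X=38.31 D=39.76 E=62.91 Y=13.64
t=4.02: X=39.24 D=38.81 E=65.20 Y=13.07
Read off X at T=4.02: 39.24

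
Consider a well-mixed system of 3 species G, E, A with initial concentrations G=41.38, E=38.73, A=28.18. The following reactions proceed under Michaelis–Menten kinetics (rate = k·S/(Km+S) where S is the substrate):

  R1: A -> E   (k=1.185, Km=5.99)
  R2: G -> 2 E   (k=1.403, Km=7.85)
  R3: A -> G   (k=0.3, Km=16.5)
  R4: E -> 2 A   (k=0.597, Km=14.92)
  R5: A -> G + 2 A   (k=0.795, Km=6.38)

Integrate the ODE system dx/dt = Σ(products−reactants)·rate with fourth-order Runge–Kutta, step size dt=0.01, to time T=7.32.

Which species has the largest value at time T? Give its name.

RK4 with dt=0.01: 732 steps to T=7.32. Trajectory (selected grid times):
t=0.00: G=41.38 E=38.73 A=28.18
t=0.81: G=41.10 E=41.08 A=28.46
t=1.63: G=40.83 E=43.45 A=28.76
t=2.44: G=40.56 E=45.79 A=29.06
t=3.25: G=40.29 E=48.12 A=29.37
t=4.07: G=40.02 E=50.48 A=29.70
t=4.88: G=39.76 E=52.80 A=30.02
t=5.69: G=39.50 E=55.12 A=30.35
t=6.51: G=39.24 E=57.47 A=30.69
t=7.32: G=38.98 E=59.78 A=31.04
At T=7.32: G=38.98 E=59.78 A=31.04; the largest is E.

Dominant species at T: E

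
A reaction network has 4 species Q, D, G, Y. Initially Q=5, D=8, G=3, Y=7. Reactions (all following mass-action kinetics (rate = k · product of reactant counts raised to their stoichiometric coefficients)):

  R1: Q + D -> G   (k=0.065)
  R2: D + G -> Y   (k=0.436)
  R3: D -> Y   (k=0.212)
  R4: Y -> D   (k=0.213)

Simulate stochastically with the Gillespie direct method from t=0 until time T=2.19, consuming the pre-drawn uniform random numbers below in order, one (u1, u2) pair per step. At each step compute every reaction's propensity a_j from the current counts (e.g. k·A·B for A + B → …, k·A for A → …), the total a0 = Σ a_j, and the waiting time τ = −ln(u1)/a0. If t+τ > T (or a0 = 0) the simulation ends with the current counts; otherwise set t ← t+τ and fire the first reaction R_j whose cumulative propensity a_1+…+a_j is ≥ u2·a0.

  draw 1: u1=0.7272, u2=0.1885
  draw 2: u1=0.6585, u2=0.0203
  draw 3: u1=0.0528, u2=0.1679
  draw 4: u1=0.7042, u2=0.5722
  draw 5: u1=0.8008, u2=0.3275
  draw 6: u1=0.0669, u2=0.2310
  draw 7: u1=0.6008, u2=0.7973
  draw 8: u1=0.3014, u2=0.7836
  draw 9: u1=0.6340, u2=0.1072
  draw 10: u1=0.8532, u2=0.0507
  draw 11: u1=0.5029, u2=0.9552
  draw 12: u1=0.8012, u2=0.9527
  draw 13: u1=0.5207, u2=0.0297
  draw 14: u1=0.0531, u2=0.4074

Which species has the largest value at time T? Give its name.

Dominant species at T: Y

t=0.000: Q=5 D=8 G=3 Y=7
Draw 1: a1=2.600, a2=10.464, a3=1.696, a4=1.491, a0=16.251; τ=−ln(0.7272)/16.251=0.020 → t=0.020; u2·a0=0.1885·16.251=3.063; a1=2.600 < 3.063 ≤ a1+a2=13.064 → R2 fires; Q=5 D=7 G=2 Y=8
Draw 2: a1=2.275, a2=6.104, a3=1.484, a4=1.704, a0=11.567; τ=−ln(0.6585)/11.567=0.036 → t=0.056; u2·a0=0.0203·11.567=0.235 ≤ a1=2.275 → R1 fires; Q=4 D=6 G=3 Y=8
Draw 3: a1=1.560, a2=7.848, a3=1.272, a4=1.704, a0=12.384; τ=−ln(0.0528)/12.384=0.238 → t=0.293; u2·a0=0.1679·12.384=2.079; a1=1.560 < 2.079 ≤ a1+a2=9.408 → R2 fires; Q=4 D=5 G=2 Y=9
Draw 4: a1=1.300, a2=4.360, a3=1.060, a4=1.917, a0=8.637; τ=−ln(0.7042)/8.637=0.041 → t=0.334; u2·a0=0.5722·8.637=4.942; a1=1.300 < 4.942 ≤ a1+a2=5.660 → R2 fires; Q=4 D=4 G=1 Y=10
Draw 5: a1=1.040, a2=1.744, a3=0.848, a4=2.130, a0=5.762; τ=−ln(0.8008)/5.762=0.039 → t=0.372; u2·a0=0.3275·5.762=1.887; a1=1.040 < 1.887 ≤ a1+a2=2.784 → R2 fires; Q=4 D=3 G=0 Y=11
Draw 6: a1=0.780, a2=0.000, a3=0.636, a4=2.343, a0=3.759; τ=−ln(0.0669)/3.759=0.719 → t=1.092; u2·a0=0.2310·3.759=0.868; a1+a2=0.780 < 0.868 ≤ a1+…+a3=1.416 → R3 fires; Q=4 D=2 G=0 Y=12
Draw 7: a1=0.520, a2=0.000, a3=0.424, a4=2.556, a0=3.500; τ=−ln(0.6008)/3.500=0.146 → t=1.237; u2·a0=0.7973·3.500=2.791; a1+…+a3=0.944 < 2.791 ≤ a1+…+a4=3.500 → R4 fires; Q=4 D=3 G=0 Y=11
Draw 8: a1=0.780, a2=0.000, a3=0.636, a4=2.343, a0=3.759; τ=−ln(0.3014)/3.759=0.319 → t=1.556; u2·a0=0.7836·3.759=2.946; a1+…+a3=1.416 < 2.946 ≤ a1+…+a4=3.759 → R4 fires; Q=4 D=4 G=0 Y=10
Draw 9: a1=1.040, a2=0.000, a3=0.848, a4=2.130, a0=4.018; τ=−ln(0.6340)/4.018=0.113 → t=1.670; u2·a0=0.1072·4.018=0.431 ≤ a1=1.040 → R1 fires; Q=3 D=3 G=1 Y=10
Draw 10: a1=0.585, a2=1.308, a3=0.636, a4=2.130, a0=4.659; τ=−ln(0.8532)/4.659=0.034 → t=1.704; u2·a0=0.0507·4.659=0.236 ≤ a1=0.585 → R1 fires; Q=2 D=2 G=2 Y=10
Draw 11: a1=0.260, a2=1.744, a3=0.424, a4=2.130, a0=4.558; τ=−ln(0.5029)/4.558=0.151 → t=1.855; u2·a0=0.9552·4.558=4.354; a1+…+a3=2.428 < 4.354 ≤ a1+…+a4=4.558 → R4 fires; Q=2 D=3 G=2 Y=9
Draw 12: a1=0.390, a2=2.616, a3=0.636, a4=1.917, a0=5.559; τ=−ln(0.8012)/5.559=0.040 → t=1.895; u2·a0=0.9527·5.559=5.296; a1+…+a3=3.642 < 5.296 ≤ a1+…+a4=5.559 → R4 fires; Q=2 D=4 G=2 Y=8
Draw 13: a1=0.520, a2=3.488, a3=0.848, a4=1.704, a0=6.560; τ=−ln(0.5207)/6.560=0.099 → t=1.994; u2·a0=0.0297·6.560=0.195 ≤ a1=0.520 → R1 fires; Q=1 D=3 G=3 Y=8
Draw 14: a1=0.195, a2=3.924, a3=0.636, a4=1.704, a0=6.459; τ=−ln(0.0531)/6.459=0.454 → t=2.449 > T=2.19: stop.
At T=2.19: Q=1 D=3 G=3 Y=8; the largest is Y.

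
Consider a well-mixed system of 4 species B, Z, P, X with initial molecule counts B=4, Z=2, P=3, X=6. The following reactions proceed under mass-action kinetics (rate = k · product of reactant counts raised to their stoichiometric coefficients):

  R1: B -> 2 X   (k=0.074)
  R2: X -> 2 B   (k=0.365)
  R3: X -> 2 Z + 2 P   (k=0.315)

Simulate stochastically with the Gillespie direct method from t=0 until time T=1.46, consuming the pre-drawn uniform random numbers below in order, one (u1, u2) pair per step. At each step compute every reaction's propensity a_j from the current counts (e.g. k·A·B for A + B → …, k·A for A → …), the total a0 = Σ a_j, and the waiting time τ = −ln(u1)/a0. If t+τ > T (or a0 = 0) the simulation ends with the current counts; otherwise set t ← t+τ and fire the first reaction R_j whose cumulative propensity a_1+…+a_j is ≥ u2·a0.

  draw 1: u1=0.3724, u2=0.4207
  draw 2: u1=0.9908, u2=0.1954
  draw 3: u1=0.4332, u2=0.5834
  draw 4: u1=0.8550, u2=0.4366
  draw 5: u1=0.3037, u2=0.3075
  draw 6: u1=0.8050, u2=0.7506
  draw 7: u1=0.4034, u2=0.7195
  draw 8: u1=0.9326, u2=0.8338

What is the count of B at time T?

B at T = 11

t=0.000: B=4 Z=2 P=3 X=6
Draw 1: a1=0.296, a2=2.190, a3=1.890, a0=4.376; τ=−ln(0.3724)/4.376=0.226 → t=0.226; u2·a0=0.4207·4.376=1.841; a1=0.296 < 1.841 ≤ a1+a2=2.486 → R2 fires; B=6 Z=2 P=3 X=5
Draw 2: a1=0.444, a2=1.825, a3=1.575, a0=3.844; τ=−ln(0.9908)/3.844=0.002 → t=0.228; u2·a0=0.1954·3.844=0.751; a1=0.444 < 0.751 ≤ a1+a2=2.269 → R2 fires; B=8 Z=2 P=3 X=4
Draw 3: a1=0.592, a2=1.460, a3=1.260, a0=3.312; τ=−ln(0.4332)/3.312=0.253 → t=0.481; u2·a0=0.5834·3.312=1.932; a1=0.592 < 1.932 ≤ a1+a2=2.052 → R2 fires; B=10 Z=2 P=3 X=3
Draw 4: a1=0.740, a2=1.095, a3=0.945, a0=2.780; τ=−ln(0.8550)/2.780=0.056 → t=0.537; u2·a0=0.4366·2.780=1.214; a1=0.740 < 1.214 ≤ a1+a2=1.835 → R2 fires; B=12 Z=2 P=3 X=2
Draw 5: a1=0.888, a2=0.730, a3=0.630, a0=2.248; τ=−ln(0.3037)/2.248=0.530 → t=1.067; u2·a0=0.3075·2.248=0.691 ≤ a1=0.888 → R1 fires; B=11 Z=2 P=3 X=4
Draw 6: a1=0.814, a2=1.460, a3=1.260, a0=3.534; τ=−ln(0.8050)/3.534=0.061 → t=1.129; u2·a0=0.7506·3.534=2.653; a1+a2=2.274 < 2.653 ≤ a1+…+a3=3.534 → R3 fires; B=11 Z=4 P=5 X=3
Draw 7: a1=0.814, a2=1.095, a3=0.945, a0=2.854; τ=−ln(0.4034)/2.854=0.318 → t=1.447; u2·a0=0.7195·2.854=2.053; a1+a2=1.909 < 2.053 ≤ a1+…+a3=2.854 → R3 fires; B=11 Z=6 P=7 X=2
Draw 8: a1=0.814, a2=0.730, a3=0.630, a0=2.174; τ=−ln(0.9326)/2.174=0.032 → t=1.479 > T=1.46: stop.
Read off B at T=1.46: 11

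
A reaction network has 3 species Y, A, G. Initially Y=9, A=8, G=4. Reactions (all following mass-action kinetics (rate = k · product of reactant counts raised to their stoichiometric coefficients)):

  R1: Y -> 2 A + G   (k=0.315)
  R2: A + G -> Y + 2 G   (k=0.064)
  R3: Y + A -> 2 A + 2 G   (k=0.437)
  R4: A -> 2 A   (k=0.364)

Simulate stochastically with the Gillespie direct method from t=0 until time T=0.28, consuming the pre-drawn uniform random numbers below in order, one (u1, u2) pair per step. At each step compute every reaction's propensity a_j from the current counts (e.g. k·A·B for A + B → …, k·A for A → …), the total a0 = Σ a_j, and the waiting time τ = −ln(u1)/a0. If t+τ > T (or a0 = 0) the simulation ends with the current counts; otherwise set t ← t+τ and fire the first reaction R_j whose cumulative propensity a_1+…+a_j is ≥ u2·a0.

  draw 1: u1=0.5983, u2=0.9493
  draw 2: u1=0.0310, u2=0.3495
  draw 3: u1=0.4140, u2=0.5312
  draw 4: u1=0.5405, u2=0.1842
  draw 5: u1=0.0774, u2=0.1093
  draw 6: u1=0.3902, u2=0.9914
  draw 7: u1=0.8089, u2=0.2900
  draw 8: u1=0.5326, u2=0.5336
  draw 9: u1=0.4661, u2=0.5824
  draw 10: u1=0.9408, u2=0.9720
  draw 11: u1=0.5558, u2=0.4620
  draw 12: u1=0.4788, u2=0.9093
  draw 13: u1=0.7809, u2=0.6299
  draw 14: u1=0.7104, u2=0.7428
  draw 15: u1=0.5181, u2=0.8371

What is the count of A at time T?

t=0.000: Y=9 A=8 G=4
Draw 1: a1=2.835, a2=2.048, a3=31.464, a4=2.912, a0=39.259; τ=−ln(0.5983)/39.259=0.013 → t=0.013; u2·a0=0.9493·39.259=37.269; a1+…+a3=36.347 < 37.269 ≤ a1+…+a4=39.259 → R4 fires; Y=9 A=9 G=4
Draw 2: a1=2.835, a2=2.304, a3=35.397, a4=3.276, a0=43.812; τ=−ln(0.0310)/43.812=0.079 → t=0.092; u2·a0=0.3495·43.812=15.312; a1+a2=5.139 < 15.312 ≤ a1+…+a3=40.536 → R3 fires; Y=8 A=10 G=6
Draw 3: a1=2.520, a2=3.840, a3=34.960, a4=3.640, a0=44.960; τ=−ln(0.4140)/44.960=0.020 → t=0.112; u2·a0=0.5312·44.960=23.883; a1+a2=6.360 < 23.883 ≤ a1+…+a3=41.320 → R3 fires; Y=7 A=11 G=8
Draw 4: a1=2.205, a2=5.632, a3=33.649, a4=4.004, a0=45.490; τ=−ln(0.5405)/45.490=0.014 → t=0.126; u2·a0=0.1842·45.490=8.379; a1+a2=7.837 < 8.379 ≤ a1+…+a3=41.486 → R3 fires; Y=6 A=12 G=10
Draw 5: a1=1.890, a2=7.680, a3=31.464, a4=4.368, a0=45.402; τ=−ln(0.0774)/45.402=0.056 → t=0.182; u2·a0=0.1093·45.402=4.962; a1=1.890 < 4.962 ≤ a1+a2=9.570 → R2 fires; Y=7 A=11 G=11
Draw 6: a1=2.205, a2=7.744, a3=33.649, a4=4.004, a0=47.602; τ=−ln(0.3902)/47.602=0.020 → t=0.202; u2·a0=0.9914·47.602=47.193; a1+…+a3=43.598 < 47.193 ≤ a1+…+a4=47.602 → R4 fires; Y=7 A=12 G=11
Draw 7: a1=2.205, a2=8.448, a3=36.708, a4=4.368, a0=51.729; τ=−ln(0.8089)/51.729=0.004 → t=0.206; u2·a0=0.2900·51.729=15.001; a1+a2=10.653 < 15.001 ≤ a1+…+a3=47.361 → R3 fires; Y=6 A=13 G=13
Draw 8: a1=1.890, a2=10.816, a3=34.086, a4=4.732, a0=51.524; τ=−ln(0.5326)/51.524=0.012 → t=0.218; u2·a0=0.5336·51.524=27.493; a1+a2=12.706 < 27.493 ≤ a1+…+a3=46.792 → R3 fires; Y=5 A=14 G=15
Draw 9: a1=1.575, a2=13.440, a3=30.590, a4=5.096, a0=50.701; τ=−ln(0.4661)/50.701=0.015 → t=0.233; u2·a0=0.5824·50.701=29.528; a1+a2=15.015 < 29.528 ≤ a1+…+a3=45.605 → R3 fires; Y=4 A=15 G=17
Draw 10: a1=1.260, a2=16.320, a3=26.220, a4=5.460, a0=49.260; τ=−ln(0.9408)/49.260=0.001 → t=0.234; u2·a0=0.9720·49.260=47.881; a1+…+a3=43.800 < 47.881 ≤ a1+…+a4=49.260 → R4 fires; Y=4 A=16 G=17
Draw 11: a1=1.260, a2=17.408, a3=27.968, a4=5.824, a0=52.460; τ=−ln(0.5558)/52.460=0.011 → t=0.245; u2·a0=0.4620·52.460=24.237; a1+a2=18.668 < 24.237 ≤ a1+…+a3=46.636 → R3 fires; Y=3 A=17 G=19
Draw 12: a1=0.945, a2=20.672, a3=22.287, a4=6.188, a0=50.092; τ=−ln(0.4788)/50.092=0.015 → t=0.260; u2·a0=0.9093·50.092=45.549; a1+…+a3=43.904 < 45.549 ≤ a1+…+a4=50.092 → R4 fires; Y=3 A=18 G=19
Draw 13: a1=0.945, a2=21.888, a3=23.598, a4=6.552, a0=52.983; τ=−ln(0.7809)/52.983=0.005 → t=0.265; u2·a0=0.6299·52.983=33.374; a1+a2=22.833 < 33.374 ≤ a1+…+a3=46.431 → R3 fires; Y=2 A=19 G=21
Draw 14: a1=0.630, a2=25.536, a3=16.606, a4=6.916, a0=49.688; τ=−ln(0.7104)/49.688=0.007 → t=0.272; u2·a0=0.7428·49.688=36.908; a1+a2=26.166 < 36.908 ≤ a1+…+a3=42.772 → R3 fires; Y=1 A=20 G=23
Draw 15: a1=0.315, a2=29.440, a3=8.740, a4=7.280, a0=45.775; τ=−ln(0.5181)/45.775=0.014 → t=0.286 > T=0.28: stop.
Read off A at T=0.28: 20

A at T = 20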